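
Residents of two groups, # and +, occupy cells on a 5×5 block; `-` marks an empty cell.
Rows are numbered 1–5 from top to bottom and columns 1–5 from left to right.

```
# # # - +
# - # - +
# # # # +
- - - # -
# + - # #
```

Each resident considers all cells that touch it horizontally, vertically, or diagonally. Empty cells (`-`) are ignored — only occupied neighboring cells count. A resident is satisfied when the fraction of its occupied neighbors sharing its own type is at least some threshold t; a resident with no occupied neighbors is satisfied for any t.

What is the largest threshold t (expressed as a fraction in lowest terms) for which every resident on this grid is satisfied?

Row 1: (1,1)# 2/2 · (1,2)# 4/4 · (1,3)# 2/2 · (1,5)+ 1/1
Row 2: (2,1)# 4/4 · (2,3)# 5/5 · (2,5)+ 2/3
Row 3: (3,1)# 2/2 · (3,2)# 4/4 · (3,3)# 4/4 · (3,4)# 3/5 · (3,5)+ 1/3
Row 4: (4,4)# 4/5
Row 5: (5,1)# 0/1 · (5,2)+ 0/1 · (5,4)# 2/2 · (5,5)# 2/2
The smallest same-type fraction is 0/1 at (5,1), which reduces to 0/1. Any threshold above that leaves this resident unsatisfied.

0/1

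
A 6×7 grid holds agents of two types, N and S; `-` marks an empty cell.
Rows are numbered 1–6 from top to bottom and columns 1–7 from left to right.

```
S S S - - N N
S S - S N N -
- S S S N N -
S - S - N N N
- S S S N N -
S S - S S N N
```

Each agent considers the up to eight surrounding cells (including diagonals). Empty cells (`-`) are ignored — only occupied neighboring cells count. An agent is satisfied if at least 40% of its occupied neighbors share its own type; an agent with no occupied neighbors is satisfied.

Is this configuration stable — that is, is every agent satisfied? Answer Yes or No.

Row 1: (1,1)S 3/3 ✓ · (1,2)S 4/4 ✓ · (1,3)S 3/3 ✓ · (1,6)N 3/3 ✓ · (1,7)N 2/2 ✓
Row 2: (2,1)S 4/4 ✓ · (2,2)S 6/6 ✓ · (2,4)S 3/5 ✓ · (2,5)N 4/6 ✓ · (2,6)N 5/5 ✓
Row 3: (3,2)S 5/5 ✓ · (3,3)S 5/5 ✓ · (3,4)S 3/6 ✓ · (3,5)N 5/7 ✓ · (3,6)N 6/6 ✓
Row 4: (4,1)S 2/2 ✓ · (4,3)S 6/6 ✓ · (4,5)N 5/7 ✓ · (4,6)N 6/6 ✓ · (4,7)N 3/3 ✓
Row 5: (5,2)S 5/5 ✓ · (5,3)S 5/5 ✓ · (5,4)S 4/6 ✓ · (5,5)N 4/7 ✓ · (5,6)N 6/7 ✓
Row 6: (6,1)S 2/2 ✓ · (6,2)S 3/3 ✓ · (6,4)S 3/4 ✓ · (6,5)S 2/5 ✓ · (6,6)N 3/4 ✓ · (6,7)N 2/2 ✓
All meet the threshold, so the configuration is stable.

Yes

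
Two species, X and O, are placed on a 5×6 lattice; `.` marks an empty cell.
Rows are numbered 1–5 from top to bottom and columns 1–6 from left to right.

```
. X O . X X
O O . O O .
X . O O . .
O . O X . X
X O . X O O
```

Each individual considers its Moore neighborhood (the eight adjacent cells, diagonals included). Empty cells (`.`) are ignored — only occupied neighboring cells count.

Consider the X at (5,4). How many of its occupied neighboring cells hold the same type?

Occupied neighbors of (5,4): (4,3)=O, (4,4)=X, (5,5)=O.
Same type (X): 1 of 3.

1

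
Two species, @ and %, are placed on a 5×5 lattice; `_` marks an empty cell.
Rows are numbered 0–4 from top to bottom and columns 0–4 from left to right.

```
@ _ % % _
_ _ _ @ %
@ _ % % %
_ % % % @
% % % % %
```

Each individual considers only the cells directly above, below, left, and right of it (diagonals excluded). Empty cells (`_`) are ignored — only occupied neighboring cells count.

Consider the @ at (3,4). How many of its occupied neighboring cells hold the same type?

Occupied neighbors of (3,4): (2,4)=%, (4,4)=%, (3,3)=%.
Same type (@): 0 of 3.

0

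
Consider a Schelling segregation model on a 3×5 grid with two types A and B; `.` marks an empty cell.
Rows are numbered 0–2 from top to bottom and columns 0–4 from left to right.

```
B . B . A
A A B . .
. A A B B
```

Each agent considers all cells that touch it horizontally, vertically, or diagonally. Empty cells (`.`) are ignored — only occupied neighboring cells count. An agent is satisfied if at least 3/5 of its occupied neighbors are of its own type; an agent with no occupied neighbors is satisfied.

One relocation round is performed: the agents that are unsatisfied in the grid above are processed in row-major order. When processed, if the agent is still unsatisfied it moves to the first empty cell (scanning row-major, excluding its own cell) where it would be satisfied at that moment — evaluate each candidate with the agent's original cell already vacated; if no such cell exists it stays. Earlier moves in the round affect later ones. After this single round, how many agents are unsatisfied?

Initially unsatisfied (in order): (0,0), (0,2), (1,1), (1,2), (2,2).
  (0,0) → (0,3).
  (0,2): now satisfied by earlier moves; stays.
  (1,1): now satisfied by earlier moves; stays.
  (1,2) → (1,3).
  (2,2) → (0,0).
Resulting grid:
A . B B A
A A . B .
. A . B B
Unsatisfied now: (0,4).

1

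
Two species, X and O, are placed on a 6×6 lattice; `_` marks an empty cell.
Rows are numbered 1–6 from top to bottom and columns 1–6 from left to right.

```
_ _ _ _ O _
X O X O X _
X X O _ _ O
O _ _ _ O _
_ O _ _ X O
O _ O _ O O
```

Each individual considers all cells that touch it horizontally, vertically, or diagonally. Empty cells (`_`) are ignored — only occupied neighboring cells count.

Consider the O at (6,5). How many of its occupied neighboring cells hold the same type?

Occupied neighbors of (6,5): (5,5)=X, (5,6)=O, (6,6)=O.
Same type (O): 2 of 3.

2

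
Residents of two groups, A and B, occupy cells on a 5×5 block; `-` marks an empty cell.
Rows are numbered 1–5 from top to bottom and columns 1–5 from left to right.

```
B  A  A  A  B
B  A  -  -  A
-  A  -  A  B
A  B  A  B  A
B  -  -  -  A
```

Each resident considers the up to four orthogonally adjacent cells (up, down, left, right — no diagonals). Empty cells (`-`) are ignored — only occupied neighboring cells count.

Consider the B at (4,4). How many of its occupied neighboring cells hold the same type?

0

Occupied neighbors of (4,4): (3,4)=A, (4,3)=A, (4,5)=A.
Same type (B): 0 of 3.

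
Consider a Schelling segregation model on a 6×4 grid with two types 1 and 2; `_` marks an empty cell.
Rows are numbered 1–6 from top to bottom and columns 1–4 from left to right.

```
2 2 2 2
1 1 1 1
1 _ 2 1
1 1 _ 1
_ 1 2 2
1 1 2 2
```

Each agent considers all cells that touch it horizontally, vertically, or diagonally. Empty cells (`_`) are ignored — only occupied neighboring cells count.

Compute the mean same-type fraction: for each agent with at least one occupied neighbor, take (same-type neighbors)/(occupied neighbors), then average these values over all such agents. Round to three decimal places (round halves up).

0.560

Row 1: (1,1)2 1/3 · (1,2)2 2/5 · (1,3)2 2/5 · (1,4)2 1/3
Row 2: (2,1)1 2/4 · (2,2)1 3/7 · (2,3)1 3/7 · (2,4)1 2/5
Row 3: (3,1)1 4/4 · (3,3)2 0/6 · (3,4)1 3/4
Row 4: (4,1)1 3/3 · (4,2)1 3/5 · (4,4)1 1/4
Row 5: (5,2)1 4/6 · (5,3)2 3/7 · (5,4)2 3/4
Row 6: (6,1)1 2/2 · (6,2)1 2/4 · (6,3)2 3/5 · (6,4)2 3/3
Sum over 21 agents: 1/3 + 2/5 + 2/5 + 1/3 + 2/4 + 3/7 + 3/7 + 2/5 + 4/4 + 0/6 + 3/4 + 3/3 + 3/5 + 1/4 + 4/6 + 3/7 + 3/4 + 2/2 + 2/4 + 3/5 + 3/3 = 4943/420; mean = 4943/420 ÷ 21 = 4943/8820 = 0.560430… → 0.560.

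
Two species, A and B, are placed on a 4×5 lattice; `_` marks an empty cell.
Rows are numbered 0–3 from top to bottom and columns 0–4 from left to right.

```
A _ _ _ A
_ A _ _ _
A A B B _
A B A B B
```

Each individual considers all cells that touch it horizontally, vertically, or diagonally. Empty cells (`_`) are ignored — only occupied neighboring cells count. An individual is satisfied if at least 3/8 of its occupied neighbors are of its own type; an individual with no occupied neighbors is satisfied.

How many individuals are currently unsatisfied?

Row 0: (0,0)A 1/1 ✓ · (0,4)A 0/0 ✓
Row 1: (1,1)A 3/4 ✓
Row 2: (2,0)A 3/4 ✓ · (2,1)A 4/6 ✓ · (2,2)B 3/6 ✓ · (2,3)B 3/4 ✓
Row 3: (3,0)A 2/3 ✓ · (3,1)B 1/5 ✗ · (3,2)A 1/5 ✗ · (3,3)B 3/4 ✓ · (3,4)B 2/2 ✓
Unsatisfied: (3,1), (3,2) — 2 in total.

2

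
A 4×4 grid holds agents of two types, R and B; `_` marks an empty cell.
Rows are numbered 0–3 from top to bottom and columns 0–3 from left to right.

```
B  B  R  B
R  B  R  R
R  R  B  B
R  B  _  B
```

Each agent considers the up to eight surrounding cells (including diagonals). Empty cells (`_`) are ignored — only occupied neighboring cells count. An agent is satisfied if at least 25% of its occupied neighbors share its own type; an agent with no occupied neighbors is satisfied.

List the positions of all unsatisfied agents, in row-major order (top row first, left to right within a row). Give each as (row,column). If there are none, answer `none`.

(0,3)

(0,0)B 2/3 ✓
(0,1)B 2/5 ✓
(0,2)R 2/5 ✓
(0,3)B 0/3 ✗
(1,0)R 2/5 ✓
(1,1)B 3/8 ✓
(1,2)R 3/8 ✓
(1,3)R 2/5 ✓
(2,0)R 3/5 ✓
(2,1)R 4/7 ✓
(2,2)B 4/7 ✓
(2,3)B 2/4 ✓
(3,0)R 2/3 ✓
(3,1)B 1/4 ✓
(3,3)B 2/2 ✓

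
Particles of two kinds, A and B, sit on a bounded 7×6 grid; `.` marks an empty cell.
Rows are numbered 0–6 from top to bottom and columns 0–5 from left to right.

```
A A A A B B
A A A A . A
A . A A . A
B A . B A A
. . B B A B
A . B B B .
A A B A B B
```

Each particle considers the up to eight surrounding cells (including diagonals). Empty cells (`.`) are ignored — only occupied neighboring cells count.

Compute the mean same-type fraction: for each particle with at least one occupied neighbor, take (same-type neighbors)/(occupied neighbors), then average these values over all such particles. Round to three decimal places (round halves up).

(0,0)A 3/3
(0,1)A 5/5
(0,2)A 5/5
(0,3)A 3/4
(0,4)B 1/4
(0,5)B 1/2
(1,0)A 4/4
(1,1)A 7/7
(1,2)A 7/7
(1,3)A 5/6
(1,5)A 1/3
(2,0)A 3/4
(2,2)A 5/6
(2,3)A 4/5
(2,5)A 3/3
(3,0)B 0/2
(3,1)A 2/4
(3,3)B 2/6
(3,4)A 4/7
(3,5)A 3/4
(4,2)B 4/5
(4,3)B 5/7
(4,4)A 2/7
(4,5)B 1/4
(5,0)A 2/2
(5,2)B 4/6
(5,3)B 6/8
(5,4)B 5/7
(6,0)A 2/2
(6,1)A 2/4
(6,2)B 2/4
(6,3)A 0/5
(6,4)B 3/4
(6,5)B 2/2
Sum over 34 particles: 3/3 + 5/5 + 5/5 + 3/4 + 1/4 + 1/2 + 4/4 + 7/7 + 7/7 + 5/6 + 1/3 + 3/4 + 5/6 + 4/5 + 3/3 + 0/2 + 2/4 + 2/6 + 4/7 + 3/4 + 4/5 + 5/7 + 2/7 + 1/4 + 2/2 + 4/6 + 6/8 + 5/7 + 2/2 + 2/4 + 2/4 + 0/5 + 3/4 + 2/2 = 3239/140; mean = 3239/140 ÷ 34 = 3239/4760 = 0.680462… → 0.680.

0.680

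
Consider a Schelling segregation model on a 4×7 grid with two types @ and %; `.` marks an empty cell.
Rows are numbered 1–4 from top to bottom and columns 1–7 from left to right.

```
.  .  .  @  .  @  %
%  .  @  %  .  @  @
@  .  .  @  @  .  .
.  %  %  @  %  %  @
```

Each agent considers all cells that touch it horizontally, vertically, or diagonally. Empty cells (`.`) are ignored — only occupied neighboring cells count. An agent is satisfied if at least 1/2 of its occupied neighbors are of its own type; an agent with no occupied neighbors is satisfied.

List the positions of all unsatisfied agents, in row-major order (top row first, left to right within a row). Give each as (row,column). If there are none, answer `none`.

Row 1: (1,4)@ 1/2 satisfied · (1,6)@ 2/3 satisfied · (1,7)% 0/3 not
Row 2: (2,1)% 0/1 not · (2,3)@ 2/3 satisfied · (2,4)% 0/4 not · (2,6)@ 3/4 satisfied · (2,7)@ 2/3 satisfied
Row 3: (3,1)@ 0/2 not · (3,4)@ 3/6 satisfied · (3,5)@ 3/6 satisfied
Row 4: (4,2)% 1/2 satisfied · (4,3)% 1/3 not · (4,4)@ 2/4 satisfied · (4,5)% 1/4 not · (4,6)% 1/3 not · (4,7)@ 0/1 not

(1,7), (2,1), (2,4), (3,1), (4,3), (4,5), (4,6), (4,7)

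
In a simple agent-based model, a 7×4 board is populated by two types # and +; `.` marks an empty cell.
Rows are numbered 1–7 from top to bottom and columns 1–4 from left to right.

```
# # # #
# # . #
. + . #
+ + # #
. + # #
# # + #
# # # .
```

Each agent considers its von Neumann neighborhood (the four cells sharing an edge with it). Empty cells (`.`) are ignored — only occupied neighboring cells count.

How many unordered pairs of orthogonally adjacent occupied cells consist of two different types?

Scan each occupied cell's neighbors to the right and below so each pair is counted once.
From row 1: 0 unlike of 6 pairs (running 0/6).
From row 2: 1 unlike of 3 pairs (running 1/9).
From row 3: 0 unlike of 2 pairs (running 1/11).
From row 4: 1 unlike of 6 pairs (running 2/17).
From row 5: 3 unlike of 5 pairs (running 5/22).
From row 6: 3 unlike of 6 pairs (running 8/28).
From row 7: 0 unlike of 2 pairs (running 8/30).
Total adjacent occupied pairs: 30; unlike-type pairs: 8.

8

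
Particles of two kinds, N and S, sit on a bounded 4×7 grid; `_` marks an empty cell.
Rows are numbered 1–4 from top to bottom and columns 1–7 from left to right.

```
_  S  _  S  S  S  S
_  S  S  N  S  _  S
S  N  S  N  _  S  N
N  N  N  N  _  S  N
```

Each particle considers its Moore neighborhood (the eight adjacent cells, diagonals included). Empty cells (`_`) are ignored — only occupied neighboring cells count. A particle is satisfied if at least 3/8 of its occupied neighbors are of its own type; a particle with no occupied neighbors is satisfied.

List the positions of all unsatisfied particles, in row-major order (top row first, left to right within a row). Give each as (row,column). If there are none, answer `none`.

(2,4), (3,1), (3,3), (3,7), (4,6), (4,7)

(1,2)S 2/2 ✓
(1,4)S 3/4 ✓
(1,5)S 3/4 ✓
(1,6)S 4/4 ✓
(1,7)S 2/2 ✓
(2,2)S 4/5 ✓
(2,3)S 4/7 ✓
(2,4)N 1/6 ✗
(2,5)S 4/6 ✓
(2,7)S 3/4 ✓
(3,1)S 1/4 ✗
(3,2)N 3/7 ✓
(3,3)S 2/8 ✗
(3,4)N 3/6 ✓
(3,6)S 3/5 ✓
(3,7)N 1/4 ✗
(4,1)N 2/3 ✓
(4,2)N 3/5 ✓
(4,3)N 4/5 ✓
(4,4)N 2/3 ✓
(4,6)S 1/3 ✗
(4,7)N 1/3 ✗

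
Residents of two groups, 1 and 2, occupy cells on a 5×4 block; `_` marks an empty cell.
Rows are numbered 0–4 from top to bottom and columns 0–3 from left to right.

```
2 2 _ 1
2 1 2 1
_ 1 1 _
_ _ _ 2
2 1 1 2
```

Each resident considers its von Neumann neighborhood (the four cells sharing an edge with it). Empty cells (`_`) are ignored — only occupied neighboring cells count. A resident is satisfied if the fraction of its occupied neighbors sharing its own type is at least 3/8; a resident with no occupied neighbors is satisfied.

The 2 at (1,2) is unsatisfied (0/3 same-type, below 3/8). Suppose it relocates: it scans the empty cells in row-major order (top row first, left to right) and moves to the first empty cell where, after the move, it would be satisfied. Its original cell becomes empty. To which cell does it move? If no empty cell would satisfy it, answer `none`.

Vacating (1,2). Empty cells in order:
  (0,2): 1/2 same-type → satisfied — stop here.

(0,2)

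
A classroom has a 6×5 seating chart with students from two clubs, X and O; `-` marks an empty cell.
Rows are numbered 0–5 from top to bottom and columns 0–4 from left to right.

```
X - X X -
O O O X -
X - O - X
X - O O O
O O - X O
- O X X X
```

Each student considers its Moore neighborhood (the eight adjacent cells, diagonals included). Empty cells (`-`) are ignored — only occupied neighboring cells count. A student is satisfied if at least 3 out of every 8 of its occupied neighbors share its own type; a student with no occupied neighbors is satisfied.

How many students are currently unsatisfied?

Row 0: (0,0)X 0/2 unhappy · (0,2)X 2/4 ok · (0,3)X 2/3 ok
Row 1: (1,0)O 1/3 unhappy · (1,1)O 3/6 ok · (1,2)O 2/5 ok · (1,3)X 3/5 ok
Row 2: (2,0)X 1/3 unhappy · (2,2)O 4/5 ok · (2,4)X 1/3 unhappy
Row 3: (3,0)X 1/3 unhappy · (3,2)O 3/4 ok · (3,3)O 4/6 ok · (3,4)O 2/4 ok
Row 4: (4,0)O 2/3 ok · (4,1)O 3/5 ok · (4,3)X 3/7 ok · (4,4)O 2/5 ok
Row 5: (5,1)O 2/3 ok · (5,2)X 2/4 ok · (5,3)X 3/4 ok · (5,4)X 2/3 ok
Unsatisfied: (0,0), (1,0), (2,0), (2,4), (3,0) — 5 in total.

5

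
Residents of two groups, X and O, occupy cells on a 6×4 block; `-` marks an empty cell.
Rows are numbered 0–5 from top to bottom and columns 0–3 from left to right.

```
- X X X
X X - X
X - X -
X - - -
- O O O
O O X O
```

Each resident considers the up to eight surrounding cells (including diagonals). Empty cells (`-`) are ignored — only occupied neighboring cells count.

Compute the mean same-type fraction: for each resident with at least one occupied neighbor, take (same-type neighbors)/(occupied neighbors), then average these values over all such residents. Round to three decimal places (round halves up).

0.811

Row 0: (0,1)X 3/3 · (0,2)X 4/4 · (0,3)X 2/2
Row 1: (1,0)X 3/3 · (1,1)X 5/5 · (1,3)X 3/3
Row 2: (2,0)X 3/3 · (2,2)X 2/2
Row 3: (3,0)X 1/2
Row 4: (4,1)O 3/5 · (4,2)O 4/5 · (4,3)O 2/3
Row 5: (5,0)O 2/2 · (5,1)O 3/4 · (5,2)X 0/5 · (5,3)O 2/3
Sum over 16 residents: 3/3 + 4/4 + 2/2 + 3/3 + 5/5 + 3/3 + 3/3 + 2/2 + 1/2 + 3/5 + 4/5 + 2/3 + 2/2 + 3/4 + 0/5 + 2/3 = 779/60; mean = 779/60 ÷ 16 = 779/960 = 0.811458… → 0.811.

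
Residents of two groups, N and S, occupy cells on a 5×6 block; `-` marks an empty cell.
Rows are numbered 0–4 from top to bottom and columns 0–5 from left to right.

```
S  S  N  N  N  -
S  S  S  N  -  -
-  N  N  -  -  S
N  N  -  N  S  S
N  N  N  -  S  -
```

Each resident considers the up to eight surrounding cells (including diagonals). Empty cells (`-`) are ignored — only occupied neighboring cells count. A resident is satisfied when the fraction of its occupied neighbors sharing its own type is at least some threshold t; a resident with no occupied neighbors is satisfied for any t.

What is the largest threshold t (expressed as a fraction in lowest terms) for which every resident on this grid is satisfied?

Row 0: (0,0)S 3/3 · (0,1)S 4/5 · (0,2)N 2/5 · (0,3)N 3/4 · (0,4)N 2/2
Row 1: (1,0)S 3/4 · (1,1)S 4/7 · (1,2)S 2/7 · (1,3)N 4/5
Row 2: (2,1)N 3/6 · (2,2)N 4/6 · (2,5)S 2/2
Row 3: (3,0)N 4/4 · (3,1)N 6/6 · (3,3)N 2/4 · (3,4)S 3/4 · (3,5)S 3/3
Row 4: (4,0)N 3/3 · (4,1)N 4/4 · (4,2)N 3/3 · (4,4)S 2/3
The smallest same-type fraction is 2/7 at (1,2), which reduces to 2/7. Any threshold above that leaves this resident unsatisfied.

2/7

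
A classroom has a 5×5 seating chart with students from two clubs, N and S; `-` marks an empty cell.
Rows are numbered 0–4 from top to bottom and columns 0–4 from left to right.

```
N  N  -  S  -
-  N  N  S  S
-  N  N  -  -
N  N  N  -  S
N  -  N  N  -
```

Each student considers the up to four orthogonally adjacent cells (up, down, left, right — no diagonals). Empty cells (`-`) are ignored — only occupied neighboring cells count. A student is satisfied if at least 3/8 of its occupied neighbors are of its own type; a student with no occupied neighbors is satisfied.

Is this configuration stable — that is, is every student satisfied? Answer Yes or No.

Row 0: (0,0)N 1/1 ok · (0,1)N 2/2 ok · (0,3)S 1/1 ok
Row 1: (1,1)N 3/3 ok · (1,2)N 2/3 ok · (1,3)S 2/3 ok · (1,4)S 1/1 ok
Row 2: (2,1)N 3/3 ok · (2,2)N 3/3 ok
Row 3: (3,0)N 2/2 ok · (3,1)N 3/3 ok · (3,2)N 3/3 ok · (3,4)S 0/0 ok
Row 4: (4,0)N 1/1 ok · (4,2)N 2/2 ok · (4,3)N 1/1 ok
All meet the threshold, so the configuration is stable.

Yes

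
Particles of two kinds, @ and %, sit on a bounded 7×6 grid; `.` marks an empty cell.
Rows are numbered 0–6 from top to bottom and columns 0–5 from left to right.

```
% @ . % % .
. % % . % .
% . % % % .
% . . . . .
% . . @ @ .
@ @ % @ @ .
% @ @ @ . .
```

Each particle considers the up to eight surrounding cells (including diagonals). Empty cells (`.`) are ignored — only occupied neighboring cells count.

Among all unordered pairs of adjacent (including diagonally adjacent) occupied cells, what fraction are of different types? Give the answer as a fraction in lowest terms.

14/45

Scan each occupied cell's neighbors to the right and below (and the two forward diagonals) so each pair is counted once.
Row 0: %(0,0)–@(0,1)≠ %(0,0)–%(1,1)= @(0,1)–%(1,1)≠ @(0,1)–%(1,2)≠ %(0,3)–%(0,4)= %(0,3)–%(1,4)= %(0,3)–%(1,2)= %(0,4)–%(1,4)=  → 3/8 unlike.
Row 1: %(1,1)–%(1,2)= %(1,1)–%(2,2)= %(1,1)–%(2,0)= %(1,2)–%(2,2)= %(1,2)–%(2,3)= %(1,4)–%(2,4)= %(1,4)–%(2,3)=  → 0/7 unlike.
Row 2: %(2,0)–%(3,0)= %(2,2)–%(2,3)= %(2,3)–%(2,4)=  → 0/3 unlike.
Row 3: %(3,0)–%(4,0)=  → 0/1 unlike.
Row 4: %(4,0)–@(5,0)≠ %(4,0)–@(5,1)≠ @(4,3)–@(4,4)= @(4,3)–@(5,3)= @(4,3)–@(5,4)= @(4,3)–%(5,2)≠ @(4,4)–@(5,4)= @(4,4)–@(5,3)=  → 3/8 unlike.
Row 5: @(5,0)–@(5,1)= @(5,0)–%(6,0)≠ @(5,0)–@(6,1)= @(5,1)–%(5,2)≠ @(5,1)–@(6,1)= @(5,1)–@(6,2)= @(5,1)–%(6,0)≠ %(5,2)–@(5,3)≠ %(5,2)–@(6,2)≠ %(5,2)–@(6,3)≠ %(5,2)–@(6,1)≠ @(5,3)–@(5,4)= @(5,3)–@(6,3)= @(5,3)–@(6,2)= @(5,4)–@(6,3)=  → 7/15 unlike.
Row 6: %(6,0)–@(6,1)≠ @(6,1)–@(6,2)= @(6,2)–@(6,3)=  → 1/3 unlike.
Total adjacent occupied pairs: 45; unlike-type pairs: 14.
14/45 is already in lowest terms.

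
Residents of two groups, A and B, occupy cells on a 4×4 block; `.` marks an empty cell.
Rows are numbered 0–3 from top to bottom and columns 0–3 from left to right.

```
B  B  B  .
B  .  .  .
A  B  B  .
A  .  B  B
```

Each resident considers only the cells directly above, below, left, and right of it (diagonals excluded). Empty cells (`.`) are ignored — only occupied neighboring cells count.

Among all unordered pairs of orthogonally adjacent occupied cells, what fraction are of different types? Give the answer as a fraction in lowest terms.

Scan each occupied cell's neighbors to the right and below so each pair is counted once.
Row 0: B(0,0)–B(0,1)= B(0,0)–B(1,0)= B(0,1)–B(0,2)=  → 0/3 unlike.
Row 1: B(1,0)–A(2,0)≠  → 1/1 unlike.
Row 2: A(2,0)–B(2,1)≠ A(2,0)–A(3,0)= B(2,1)–B(2,2)= B(2,2)–B(3,2)=  → 1/4 unlike.
Row 3: B(3,2)–B(3,3)=  → 0/1 unlike.
Total adjacent occupied pairs: 9; unlike-type pairs: 2.
2/9 is already in lowest terms.

2/9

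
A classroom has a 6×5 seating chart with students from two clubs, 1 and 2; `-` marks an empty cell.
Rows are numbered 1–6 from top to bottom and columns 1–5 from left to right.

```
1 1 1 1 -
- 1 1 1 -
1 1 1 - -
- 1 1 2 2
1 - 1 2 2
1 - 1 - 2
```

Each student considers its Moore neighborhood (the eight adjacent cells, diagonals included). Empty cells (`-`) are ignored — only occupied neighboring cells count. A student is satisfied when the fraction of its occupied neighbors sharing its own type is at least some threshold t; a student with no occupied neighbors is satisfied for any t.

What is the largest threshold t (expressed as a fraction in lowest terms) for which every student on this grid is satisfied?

(1,1)1 2/2
(1,2)1 4/4
(1,3)1 5/5
(1,4)1 3/3
(2,2)1 7/7
(2,3)1 7/7
(2,4)1 4/4
(3,1)1 3/3
(3,2)1 6/6
(3,3)1 6/7
(4,2)1 6/6
(4,3)1 4/6
(4,4)2 3/6
(4,5)2 3/3
(5,1)1 2/2
(5,3)1 3/5
(5,4)2 4/7
(5,5)2 4/4
(6,1)1 1/1
(6,3)1 1/2
(6,5)2 2/2
The smallest same-type fraction is 3/6 at (4,4), which reduces to 1/2. Any threshold above that leaves this student unsatisfied.

1/2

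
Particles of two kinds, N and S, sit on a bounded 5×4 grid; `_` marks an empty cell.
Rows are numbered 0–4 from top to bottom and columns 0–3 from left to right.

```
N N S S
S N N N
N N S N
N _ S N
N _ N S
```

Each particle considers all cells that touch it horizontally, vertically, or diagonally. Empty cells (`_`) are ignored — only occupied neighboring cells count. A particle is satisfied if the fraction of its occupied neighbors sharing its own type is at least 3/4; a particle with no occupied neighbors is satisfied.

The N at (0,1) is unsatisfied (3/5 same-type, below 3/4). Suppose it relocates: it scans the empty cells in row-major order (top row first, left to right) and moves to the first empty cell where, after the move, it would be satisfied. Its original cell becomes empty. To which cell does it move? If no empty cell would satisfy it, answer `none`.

Vacating (0,1). Empty cells in order:
  (3,1): 5/7 same-type → still unsatisfied.
  (4,1): 3/4 same-type → satisfied — stop here.

(4,1)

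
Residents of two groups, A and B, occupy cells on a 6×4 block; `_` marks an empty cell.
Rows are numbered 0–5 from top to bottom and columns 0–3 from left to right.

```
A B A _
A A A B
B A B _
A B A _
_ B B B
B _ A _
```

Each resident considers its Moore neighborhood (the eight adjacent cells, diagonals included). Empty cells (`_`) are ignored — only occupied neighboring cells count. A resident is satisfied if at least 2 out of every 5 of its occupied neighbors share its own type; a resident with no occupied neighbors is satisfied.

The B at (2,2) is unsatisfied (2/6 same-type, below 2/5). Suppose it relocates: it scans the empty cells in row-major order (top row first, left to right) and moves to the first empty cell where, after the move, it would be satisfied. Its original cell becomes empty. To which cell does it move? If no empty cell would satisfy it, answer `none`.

Vacating (2,2). Empty cells in order:
  (0,3): 1/3 same-type → still unsatisfied.
  (2,3): 1/3 same-type → still unsatisfied.
  (3,3): 2/3 same-type → satisfied — stop here.

(3,3)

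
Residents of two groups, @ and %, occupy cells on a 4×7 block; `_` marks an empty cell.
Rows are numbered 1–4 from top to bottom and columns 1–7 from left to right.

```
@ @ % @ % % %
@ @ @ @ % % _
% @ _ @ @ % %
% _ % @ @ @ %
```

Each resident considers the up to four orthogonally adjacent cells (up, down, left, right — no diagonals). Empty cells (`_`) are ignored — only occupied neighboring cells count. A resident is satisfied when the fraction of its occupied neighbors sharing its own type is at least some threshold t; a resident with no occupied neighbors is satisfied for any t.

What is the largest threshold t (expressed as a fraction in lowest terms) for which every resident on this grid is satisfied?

Row 1: (1,1)@ 2/2 · (1,2)@ 2/3 · (1,3)% 0/3 · (1,4)@ 1/3 · (1,5)% 2/3 · (1,6)% 3/3 · (1,7)% 1/1
Row 2: (2,1)@ 2/3 · (2,2)@ 4/4 · (2,3)@ 2/3 · (2,4)@ 3/4 · (2,5)% 2/4 · (2,6)% 3/3
Row 3: (3,1)% 1/3 · (3,2)@ 1/2 · (3,4)@ 3/3 · (3,5)@ 2/4 · (3,6)% 2/4 · (3,7)% 2/2
Row 4: (4,1)% 1/1 · (4,3)% 0/1 · (4,4)@ 2/3 · (4,5)@ 3/3 · (4,6)@ 1/3 · (4,7)% 1/2
The smallest same-type fraction is 0/3 at (1,3), which reduces to 0/1. Any threshold above that leaves this resident unsatisfied.

0/1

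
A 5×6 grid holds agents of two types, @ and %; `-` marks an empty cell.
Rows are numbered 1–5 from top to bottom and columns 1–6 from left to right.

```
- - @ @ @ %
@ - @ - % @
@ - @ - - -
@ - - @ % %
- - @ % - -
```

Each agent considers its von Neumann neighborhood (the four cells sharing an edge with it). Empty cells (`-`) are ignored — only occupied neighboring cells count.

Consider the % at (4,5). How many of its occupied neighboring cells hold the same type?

Occupied neighbors of (4,5): (4,4)=@, (4,6)=%.
Same type (%): 1 of 2.

1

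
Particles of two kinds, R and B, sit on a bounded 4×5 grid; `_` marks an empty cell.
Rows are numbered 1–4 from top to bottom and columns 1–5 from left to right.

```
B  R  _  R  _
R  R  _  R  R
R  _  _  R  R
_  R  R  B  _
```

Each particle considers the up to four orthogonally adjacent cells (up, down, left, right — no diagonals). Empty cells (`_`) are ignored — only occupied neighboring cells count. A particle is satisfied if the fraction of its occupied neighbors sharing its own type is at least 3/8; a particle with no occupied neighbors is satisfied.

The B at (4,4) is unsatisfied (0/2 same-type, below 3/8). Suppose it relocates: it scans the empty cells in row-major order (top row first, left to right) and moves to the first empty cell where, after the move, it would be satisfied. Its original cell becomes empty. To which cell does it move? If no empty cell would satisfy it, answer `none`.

Vacating (4,4). Empty cells in order:
  (1,3): 0/2 same-type → still unsatisfied.
  (1,5): 0/2 same-type → still unsatisfied.
  (2,3): 0/2 same-type → still unsatisfied.
  (3,2): 0/3 same-type → still unsatisfied.
  (3,3): 0/2 same-type → still unsatisfied.
  (4,1): 0/2 same-type → still unsatisfied.
  (4,5): 0/1 same-type → still unsatisfied.

none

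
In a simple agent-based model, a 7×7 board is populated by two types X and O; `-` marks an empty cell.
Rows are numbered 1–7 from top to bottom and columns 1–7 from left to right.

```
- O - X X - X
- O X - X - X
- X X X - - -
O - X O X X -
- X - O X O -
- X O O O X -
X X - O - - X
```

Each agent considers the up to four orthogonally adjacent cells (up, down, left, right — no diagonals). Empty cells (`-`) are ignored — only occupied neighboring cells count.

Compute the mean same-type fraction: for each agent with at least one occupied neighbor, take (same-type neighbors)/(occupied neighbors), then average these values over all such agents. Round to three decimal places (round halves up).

0.673

(1,2)O 1/1
(1,4)X 1/1
(1,5)X 2/2
(1,7)X 1/1
(2,2)O 1/3
(2,3)X 1/2
(2,5)X 1/1
(2,7)X 1/1
(3,2)X 1/2
(3,3)X 4/4
(3,4)X 1/2
(4,1)O — no occupied neighbors
(4,3)X 1/2
(4,4)O 1/4
(4,5)X 2/3
(4,6)X 1/2
(5,2)X 1/1
(5,4)O 2/3
(5,5)X 1/4
(5,6)O 0/3
(6,2)X 2/3
(6,3)O 1/2
(6,4)O 4/4
(6,5)O 1/3
(6,6)X 0/2
(7,1)X 1/1
(7,2)X 2/2
(7,4)O 1/1
(7,7)X — no occupied neighbors
Sum over 27 agents: 1/1 + 1/1 + 2/2 + 1/1 + 1/3 + 1/2 + 1/1 + 1/1 + 1/2 + 4/4 + 1/2 + 1/2 + 1/4 + 2/3 + 1/2 + 1/1 + 2/3 + 1/4 + 0/3 + 2/3 + 1/2 + 4/4 + 1/3 + 0/2 + 1/1 + 2/2 + 1/1 = 109/6; mean = 109/6 ÷ 27 = 109/162 = 0.672839… → 0.673.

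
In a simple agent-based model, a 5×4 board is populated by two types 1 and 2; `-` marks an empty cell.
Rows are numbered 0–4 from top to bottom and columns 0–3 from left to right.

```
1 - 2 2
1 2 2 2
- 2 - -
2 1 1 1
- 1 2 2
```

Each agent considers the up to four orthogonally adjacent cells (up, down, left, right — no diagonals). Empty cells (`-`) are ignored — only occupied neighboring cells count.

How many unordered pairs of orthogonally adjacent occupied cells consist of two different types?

Scan each occupied cell's neighbors to the right and below so each pair is counted once.
Row 0: 1(0,0)–1(1,0)= 2(0,2)–2(0,3)= 2(0,2)–2(1,2)= 2(0,3)–2(1,3)=  → 0/4 unlike.
Row 1: 1(1,0)–2(1,1)≠ 2(1,1)–2(1,2)= 2(1,1)–2(2,1)= 2(1,2)–2(1,3)=  → 1/4 unlike.
Row 2: 2(2,1)–1(3,1)≠  → 1/1 unlike.
Row 3: 2(3,0)–1(3,1)≠ 1(3,1)–1(3,2)= 1(3,1)–1(4,1)= 1(3,2)–1(3,3)= 1(3,2)–2(4,2)≠ 1(3,3)–2(4,3)≠  → 3/6 unlike.
Row 4: 1(4,1)–2(4,2)≠ 2(4,2)–2(4,3)=  → 1/2 unlike.
Total adjacent occupied pairs: 17; unlike-type pairs: 6.

6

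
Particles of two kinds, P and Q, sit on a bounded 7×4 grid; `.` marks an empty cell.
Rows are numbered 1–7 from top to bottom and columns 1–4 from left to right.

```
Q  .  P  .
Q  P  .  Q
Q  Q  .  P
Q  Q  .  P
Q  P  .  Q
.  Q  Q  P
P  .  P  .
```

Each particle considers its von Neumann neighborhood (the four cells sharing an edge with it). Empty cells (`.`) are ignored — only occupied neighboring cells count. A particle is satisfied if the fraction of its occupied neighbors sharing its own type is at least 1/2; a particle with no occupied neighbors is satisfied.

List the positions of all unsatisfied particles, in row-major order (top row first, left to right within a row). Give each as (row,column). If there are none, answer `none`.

(1,1)Q 1/1 satisfied
(1,3)P 0/0 satisfied
(2,1)Q 2/3 satisfied
(2,2)P 0/2 not
(2,4)Q 0/1 not
(3,1)Q 3/3 satisfied
(3,2)Q 2/3 satisfied
(3,4)P 1/2 satisfied
(4,1)Q 3/3 satisfied
(4,2)Q 2/3 satisfied
(4,4)P 1/2 satisfied
(5,1)Q 1/2 satisfied
(5,2)P 0/3 not
(5,4)Q 0/2 not
(6,2)Q 1/2 satisfied
(6,3)Q 1/3 not
(6,4)P 0/2 not
(7,1)P 0/0 satisfied
(7,3)P 0/1 not

(2,2), (2,4), (5,2), (5,4), (6,3), (6,4), (7,3)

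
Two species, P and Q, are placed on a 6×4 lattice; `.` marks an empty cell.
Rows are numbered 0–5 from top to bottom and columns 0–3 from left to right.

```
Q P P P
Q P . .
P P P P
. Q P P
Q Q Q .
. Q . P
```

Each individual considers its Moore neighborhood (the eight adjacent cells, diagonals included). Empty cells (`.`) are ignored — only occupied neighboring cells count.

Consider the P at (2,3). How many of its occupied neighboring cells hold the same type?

3

Occupied neighbors of (2,3): (2,2)=P, (3,2)=P, (3,3)=P.
Same type (P): 3 of 3.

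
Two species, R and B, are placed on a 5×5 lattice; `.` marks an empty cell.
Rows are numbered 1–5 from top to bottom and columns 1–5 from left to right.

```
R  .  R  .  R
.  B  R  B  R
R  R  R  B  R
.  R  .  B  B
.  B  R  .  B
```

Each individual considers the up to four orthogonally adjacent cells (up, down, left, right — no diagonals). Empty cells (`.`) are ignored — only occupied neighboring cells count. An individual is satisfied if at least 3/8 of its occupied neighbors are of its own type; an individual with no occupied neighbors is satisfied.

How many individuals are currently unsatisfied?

Row 1: (1,1)R 0/0 ok · (1,3)R 1/1 ok · (1,5)R 1/1 ok
Row 2: (2,2)B 0/2 unhappy · (2,3)R 2/4 ok · (2,4)B 1/3 unhappy · (2,5)R 2/3 ok
Row 3: (3,1)R 1/1 ok · (3,2)R 3/4 ok · (3,3)R 2/3 ok · (3,4)B 2/4 ok · (3,5)R 1/3 unhappy
Row 4: (4,2)R 1/2 ok · (4,4)B 2/2 ok · (4,5)B 2/3 ok
Row 5: (5,2)B 0/2 unhappy · (5,3)R 0/1 unhappy · (5,5)B 1/1 ok
Unsatisfied: (2,2), (2,4), (3,5), (5,2), (5,3) — 5 in total.

5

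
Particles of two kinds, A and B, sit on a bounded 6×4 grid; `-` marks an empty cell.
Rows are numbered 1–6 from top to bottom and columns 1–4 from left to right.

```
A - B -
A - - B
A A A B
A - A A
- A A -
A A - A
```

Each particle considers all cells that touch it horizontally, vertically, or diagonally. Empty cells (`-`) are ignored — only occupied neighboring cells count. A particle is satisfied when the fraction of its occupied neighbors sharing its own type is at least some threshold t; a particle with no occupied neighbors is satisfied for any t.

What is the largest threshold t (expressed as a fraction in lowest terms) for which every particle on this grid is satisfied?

1/4

(1,1)A 1/1
(1,3)B 1/1
(2,1)A 3/3
(2,4)B 2/3
(3,1)A 3/3
(3,2)A 5/5
(3,3)A 3/5
(3,4)B 1/4
(4,1)A 3/3
(4,3)A 5/6
(4,4)A 3/4
(5,2)A 5/5
(5,3)A 5/5
(6,1)A 2/2
(6,2)A 3/3
(6,4)A 1/1
The smallest same-type fraction is 1/4 at (3,4), which reduces to 1/4. Any threshold above that leaves this particle unsatisfied.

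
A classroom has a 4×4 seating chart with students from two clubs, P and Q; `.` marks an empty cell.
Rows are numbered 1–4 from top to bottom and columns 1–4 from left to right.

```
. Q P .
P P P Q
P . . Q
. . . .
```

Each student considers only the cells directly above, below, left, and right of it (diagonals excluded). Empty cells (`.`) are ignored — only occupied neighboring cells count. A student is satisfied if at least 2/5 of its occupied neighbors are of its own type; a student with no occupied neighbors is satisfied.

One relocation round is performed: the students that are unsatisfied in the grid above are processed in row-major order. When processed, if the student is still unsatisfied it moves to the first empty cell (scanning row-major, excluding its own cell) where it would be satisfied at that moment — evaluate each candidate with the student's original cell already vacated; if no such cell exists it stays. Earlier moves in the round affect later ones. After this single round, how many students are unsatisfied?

0

Initially unsatisfied (in order): (1,2).
  (1,2) → (1,4).
Resulting grid:
. . P Q
P P P Q
P . . Q
. . . .
All satisfied now.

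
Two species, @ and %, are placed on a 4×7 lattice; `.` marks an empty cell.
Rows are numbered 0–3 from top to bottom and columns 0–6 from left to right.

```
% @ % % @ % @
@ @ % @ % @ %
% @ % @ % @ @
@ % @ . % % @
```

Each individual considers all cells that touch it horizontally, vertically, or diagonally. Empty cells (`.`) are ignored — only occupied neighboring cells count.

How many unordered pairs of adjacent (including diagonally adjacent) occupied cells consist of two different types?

Scan each occupied cell's neighbors to the right and below (and the two forward diagonals) so each pair is counted once.
From row 0: 14 unlike of 25 pairs (running 14/25).
From row 1: 17 unlike of 25 pairs (running 31/50).
From row 2: 12 unlike of 22 pairs (running 43/72).
From row 3: 3 unlike of 4 pairs (running 46/76).
Total adjacent occupied pairs: 76; unlike-type pairs: 46.

46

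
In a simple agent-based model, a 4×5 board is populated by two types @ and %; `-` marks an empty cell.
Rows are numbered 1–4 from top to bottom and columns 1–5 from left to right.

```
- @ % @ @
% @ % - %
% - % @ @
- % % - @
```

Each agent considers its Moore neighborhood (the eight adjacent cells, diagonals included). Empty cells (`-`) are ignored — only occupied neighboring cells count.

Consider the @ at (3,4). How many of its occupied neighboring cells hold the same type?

Occupied neighbors of (3,4): (2,3)=%, (2,5)=%, (3,3)=%, (3,5)=@, (4,3)=%, (4,5)=@.
Same type (@): 2 of 6.

2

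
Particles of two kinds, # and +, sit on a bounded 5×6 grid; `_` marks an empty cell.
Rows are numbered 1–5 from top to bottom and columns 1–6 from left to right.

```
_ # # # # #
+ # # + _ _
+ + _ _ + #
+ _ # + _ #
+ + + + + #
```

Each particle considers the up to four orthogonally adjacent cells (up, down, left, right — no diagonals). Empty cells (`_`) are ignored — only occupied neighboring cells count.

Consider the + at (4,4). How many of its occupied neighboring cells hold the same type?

1

Occupied neighbors of (4,4): (5,4)=+, (4,3)=#.
Same type (+): 1 of 2.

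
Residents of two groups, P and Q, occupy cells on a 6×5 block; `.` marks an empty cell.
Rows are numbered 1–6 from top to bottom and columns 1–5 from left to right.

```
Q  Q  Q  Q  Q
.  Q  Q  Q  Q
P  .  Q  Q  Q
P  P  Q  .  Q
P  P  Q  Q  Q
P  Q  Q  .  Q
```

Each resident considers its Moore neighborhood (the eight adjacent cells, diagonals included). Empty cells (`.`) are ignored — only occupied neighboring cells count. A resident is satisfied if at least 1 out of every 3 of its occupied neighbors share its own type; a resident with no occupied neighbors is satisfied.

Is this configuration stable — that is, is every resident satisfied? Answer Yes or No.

Yes

(1,1)Q 2/2 ✓
(1,2)Q 4/4 ✓
(1,3)Q 5/5 ✓
(1,4)Q 5/5 ✓
(1,5)Q 3/3 ✓
(2,2)Q 5/6 ✓
(2,3)Q 7/7 ✓
(2,4)Q 8/8 ✓
(2,5)Q 5/5 ✓
(3,1)P 2/3 ✓
(3,3)Q 5/6 ✓
(3,4)Q 7/7 ✓
(3,5)Q 4/4 ✓
(4,1)P 4/4 ✓
(4,2)P 4/7 ✓
(4,3)Q 4/6 ✓
(4,5)Q 4/4 ✓
(5,1)P 4/5 ✓
(5,2)P 4/8 ✓
(5,3)Q 4/6 ✓
(5,4)Q 6/6 ✓
(5,5)Q 3/3 ✓
(6,1)P 2/3 ✓
(6,2)Q 2/5 ✓
(6,3)Q 3/4 ✓
(6,5)Q 2/2 ✓
All meet the threshold, so the configuration is stable.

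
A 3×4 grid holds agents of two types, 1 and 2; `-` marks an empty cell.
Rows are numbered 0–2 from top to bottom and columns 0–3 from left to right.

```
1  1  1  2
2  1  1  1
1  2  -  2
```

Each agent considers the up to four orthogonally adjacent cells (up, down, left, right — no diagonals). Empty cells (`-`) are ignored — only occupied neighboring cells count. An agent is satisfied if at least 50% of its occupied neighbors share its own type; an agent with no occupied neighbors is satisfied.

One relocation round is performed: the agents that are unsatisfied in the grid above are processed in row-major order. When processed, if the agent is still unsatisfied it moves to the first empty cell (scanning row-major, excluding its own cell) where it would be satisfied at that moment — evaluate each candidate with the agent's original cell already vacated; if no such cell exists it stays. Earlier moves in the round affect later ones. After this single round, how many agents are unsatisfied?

1

Initially unsatisfied (in order): (0,3), (1,0), (1,3), (2,0), (2,1), (2,3).
  (0,3) → (2,2).
  (1,0): no empty cell satisfies it; stays.
  (1,3): now satisfied by earlier moves; stays.
  (2,0) → (0,3).
  (2,1): now satisfied by earlier moves; stays.
  (2,3): now satisfied by earlier moves; stays.
Resulting grid:
1 1 1 1
2 1 1 1
- 2 2 2
Unsatisfied now: (1,0).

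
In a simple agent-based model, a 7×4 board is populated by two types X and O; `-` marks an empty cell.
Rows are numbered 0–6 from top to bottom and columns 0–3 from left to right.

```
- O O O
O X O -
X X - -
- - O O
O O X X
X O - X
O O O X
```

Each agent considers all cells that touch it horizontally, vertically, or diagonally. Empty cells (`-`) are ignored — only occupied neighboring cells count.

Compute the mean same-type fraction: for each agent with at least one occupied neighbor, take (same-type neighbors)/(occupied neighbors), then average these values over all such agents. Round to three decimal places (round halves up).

0.546

Row 0: (0,1)O 3/4 · (0,2)O 3/4 · (0,3)O 2/2
Row 1: (1,0)O 1/4 · (1,1)X 2/6 · (1,2)O 3/5
Row 2: (2,0)X 2/3 · (2,1)X 2/5
Row 3: (3,2)O 2/5 · (3,3)O 1/3
Row 4: (4,0)O 2/3 · (4,1)O 3/5 · (4,2)X 2/6 · (4,3)X 2/4
Row 5: (5,0)X 0/5 · (5,1)O 5/7 · (5,3)X 3/4
Row 6: (6,0)O 2/3 · (6,1)O 3/4 · (6,2)O 2/4 · (6,3)X 1/2
Sum over 21 agents: 3/4 + 3/4 + 2/2 + 1/4 + 2/6 + 3/5 + 2/3 + 2/5 + 2/5 + 1/3 + 2/3 + 3/5 + 2/6 + 2/4 + 0/5 + 5/7 + 3/4 + 2/3 + 3/4 + 2/4 + 1/2 = 321/28; mean = 321/28 ÷ 21 = 107/196 = 0.545918… → 0.546.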